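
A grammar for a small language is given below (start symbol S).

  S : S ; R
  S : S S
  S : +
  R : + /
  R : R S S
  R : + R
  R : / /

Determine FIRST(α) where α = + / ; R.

+ is a terminal; add {+} and stop.

{ + }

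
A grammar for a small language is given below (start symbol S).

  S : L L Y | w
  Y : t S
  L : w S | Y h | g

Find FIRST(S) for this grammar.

From S : L L Y: add FIRST(L) = { g, t, w }.
S : w contributes {w}.
Union: FIRST(S) = { g, t, w }.

{ g, t, w }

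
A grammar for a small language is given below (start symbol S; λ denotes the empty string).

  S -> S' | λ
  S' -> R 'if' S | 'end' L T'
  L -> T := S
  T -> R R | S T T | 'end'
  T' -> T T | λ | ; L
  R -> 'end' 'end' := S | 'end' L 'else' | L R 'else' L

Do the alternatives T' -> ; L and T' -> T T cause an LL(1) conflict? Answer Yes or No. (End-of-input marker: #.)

FIRST(; L) = { ; } and FIRST(T T) = { 'end' }.
The FIRST sets are disjoint and neither alternative is nullable — no conflict.

No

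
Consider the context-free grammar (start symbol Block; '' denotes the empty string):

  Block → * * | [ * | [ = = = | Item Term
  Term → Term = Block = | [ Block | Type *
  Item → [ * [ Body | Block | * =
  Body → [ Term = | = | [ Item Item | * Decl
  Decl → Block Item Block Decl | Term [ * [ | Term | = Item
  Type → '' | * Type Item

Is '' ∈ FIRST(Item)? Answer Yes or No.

Nullable nonterminals: Type.
No production of Item has an RHS whose symbols are all nullable, so Item is not nullable.

No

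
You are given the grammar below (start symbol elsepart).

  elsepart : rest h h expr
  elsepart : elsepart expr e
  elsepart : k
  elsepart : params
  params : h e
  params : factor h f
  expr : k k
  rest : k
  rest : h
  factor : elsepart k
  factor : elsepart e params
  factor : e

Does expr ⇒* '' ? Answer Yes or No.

No

No nonterminal in this grammar is nullable.
No production of expr has an RHS whose symbols are all nullable, so expr is not nullable.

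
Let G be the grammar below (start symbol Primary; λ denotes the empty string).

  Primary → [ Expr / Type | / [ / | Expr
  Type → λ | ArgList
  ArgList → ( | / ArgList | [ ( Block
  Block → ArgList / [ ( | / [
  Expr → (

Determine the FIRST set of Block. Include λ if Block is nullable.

{ (, /, [ }

From Block → ArgList / [ (: add FIRST(ArgList) = { (, /, [ }.
Block → / [ contributes {/}.
Union: FIRST(Block) = { (, /, [ }.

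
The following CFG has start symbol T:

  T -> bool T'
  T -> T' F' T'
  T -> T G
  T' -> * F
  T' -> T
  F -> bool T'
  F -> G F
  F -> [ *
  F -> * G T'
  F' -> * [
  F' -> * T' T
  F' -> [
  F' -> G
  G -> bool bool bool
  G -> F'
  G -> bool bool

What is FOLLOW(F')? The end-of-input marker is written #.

In T -> T' F' T': add FIRST(T') = { *, bool }.
In G -> F': F' is at the end, add FOLLOW(G) = { #, *, [, bool }.
Union: FOLLOW(F') = { #, *, [, bool }.

{ #, *, [, bool }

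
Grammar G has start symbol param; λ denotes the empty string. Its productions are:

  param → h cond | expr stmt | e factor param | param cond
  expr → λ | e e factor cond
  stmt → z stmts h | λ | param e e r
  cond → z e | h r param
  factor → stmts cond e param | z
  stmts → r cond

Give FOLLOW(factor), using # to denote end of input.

In param → e factor param: add FIRST(param)\{λ} = { e, h, z }.
  Since param is nullable, also add FOLLOW(param) = { #, e, h, z }.
In expr → e e factor cond: add FIRST(cond) = { h, z }.
Union: FOLLOW(factor) = { #, e, h, z }.

{ #, e, h, z }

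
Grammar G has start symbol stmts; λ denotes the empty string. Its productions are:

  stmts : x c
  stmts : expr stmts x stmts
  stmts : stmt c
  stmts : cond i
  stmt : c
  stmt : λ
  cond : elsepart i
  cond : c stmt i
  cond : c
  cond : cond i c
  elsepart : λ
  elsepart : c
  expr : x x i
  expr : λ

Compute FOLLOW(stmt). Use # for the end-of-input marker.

In stmts : stmt c: add FIRST(c) = { c }.
In cond : c stmt i: add FIRST(i) = { i }.
Union: FOLLOW(stmt) = { c, i }.

{ c, i }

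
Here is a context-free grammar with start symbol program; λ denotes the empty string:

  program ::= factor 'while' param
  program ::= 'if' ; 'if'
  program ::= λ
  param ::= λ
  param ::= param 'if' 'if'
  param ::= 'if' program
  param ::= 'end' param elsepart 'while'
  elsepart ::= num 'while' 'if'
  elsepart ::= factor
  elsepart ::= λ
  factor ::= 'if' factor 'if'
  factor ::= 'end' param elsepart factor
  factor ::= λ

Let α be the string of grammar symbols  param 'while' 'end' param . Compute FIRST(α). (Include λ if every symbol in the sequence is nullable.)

Add FIRST(param)\{λ} = { 'end', 'if' }; param is nullable, continue.
'while' is a terminal; add {'while'} and stop.

{ 'end', 'if', 'while' }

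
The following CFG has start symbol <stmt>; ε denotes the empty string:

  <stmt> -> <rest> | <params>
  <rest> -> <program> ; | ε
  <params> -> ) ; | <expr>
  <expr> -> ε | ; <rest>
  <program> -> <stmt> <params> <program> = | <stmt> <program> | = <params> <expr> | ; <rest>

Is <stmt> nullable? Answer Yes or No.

<stmt> -> <rest> and each of <rest> is nullable, so <stmt> ⇒* ε.

Yes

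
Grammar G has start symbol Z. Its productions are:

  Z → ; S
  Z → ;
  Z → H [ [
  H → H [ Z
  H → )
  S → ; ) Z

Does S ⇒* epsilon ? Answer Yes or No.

No nonterminal in this grammar is nullable.
No production of S has an RHS whose symbols are all nullable, so S is not nullable.

No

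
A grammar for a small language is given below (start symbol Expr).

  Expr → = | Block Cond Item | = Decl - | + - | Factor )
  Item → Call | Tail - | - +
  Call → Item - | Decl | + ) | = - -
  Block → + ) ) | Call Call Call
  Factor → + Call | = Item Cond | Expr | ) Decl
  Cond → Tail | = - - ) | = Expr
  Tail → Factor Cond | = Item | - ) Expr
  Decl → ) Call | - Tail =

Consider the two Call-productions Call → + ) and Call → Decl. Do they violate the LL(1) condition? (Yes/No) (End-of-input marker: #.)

No

FIRST(+ )) = { + } and FIRST(Decl) = { ), - }.
The FIRST sets are disjoint and neither alternative is nullable — no conflict.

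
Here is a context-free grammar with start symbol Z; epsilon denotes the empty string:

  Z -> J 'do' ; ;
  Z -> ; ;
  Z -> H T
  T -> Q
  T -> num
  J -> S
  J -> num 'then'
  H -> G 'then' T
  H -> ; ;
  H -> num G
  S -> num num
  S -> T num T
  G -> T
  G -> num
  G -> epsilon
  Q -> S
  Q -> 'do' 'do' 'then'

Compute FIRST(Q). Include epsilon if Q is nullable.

From Q -> S: add FIRST(S) = { 'do', num }.
Q -> 'do' 'do' 'then' contributes {'do'}.
Union: FIRST(Q) = { 'do', num }.

{ 'do', num }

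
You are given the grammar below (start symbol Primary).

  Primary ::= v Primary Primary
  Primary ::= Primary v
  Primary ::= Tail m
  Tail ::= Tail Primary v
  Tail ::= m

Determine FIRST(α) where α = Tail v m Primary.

{ m }

Add FIRST(Tail) = { m }; Tail is not nullable, stop.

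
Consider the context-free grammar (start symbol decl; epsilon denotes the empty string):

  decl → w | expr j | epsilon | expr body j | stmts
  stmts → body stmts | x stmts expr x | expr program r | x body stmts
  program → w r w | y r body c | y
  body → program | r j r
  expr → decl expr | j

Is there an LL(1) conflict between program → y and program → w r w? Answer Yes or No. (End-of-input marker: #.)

No

FIRST(y) = { y } and FIRST(w r w) = { w }.
The FIRST sets are disjoint and neither alternative is nullable — no conflict.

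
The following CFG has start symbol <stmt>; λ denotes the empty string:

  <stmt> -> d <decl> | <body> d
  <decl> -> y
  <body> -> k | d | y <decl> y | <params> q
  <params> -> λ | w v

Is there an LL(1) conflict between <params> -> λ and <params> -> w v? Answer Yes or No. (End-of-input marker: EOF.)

FIRST(λ) = { λ } and FIRST(w v) = { w }.
The first is nullable but FOLLOW(<params>) = { q } is disjoint from FIRST of the second.

No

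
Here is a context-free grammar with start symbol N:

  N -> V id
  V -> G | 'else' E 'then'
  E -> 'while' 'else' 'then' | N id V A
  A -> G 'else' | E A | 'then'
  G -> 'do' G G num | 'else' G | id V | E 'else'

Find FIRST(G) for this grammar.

{ 'do', 'else', 'while', id }

G -> 'do' G G num contributes {'do'}.
G -> 'else' G contributes {'else'}.
G -> id V contributes {id}.
From G -> E 'else': add FIRST(E) = { 'do', 'else', 'while', id }.
Union: FIRST(G) = { 'do', 'else', 'while', id }.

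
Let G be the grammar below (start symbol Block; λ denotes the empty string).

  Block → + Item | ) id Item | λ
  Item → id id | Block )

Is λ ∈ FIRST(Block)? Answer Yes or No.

Yes

Block has an λ-production, so Block ⇒ λ.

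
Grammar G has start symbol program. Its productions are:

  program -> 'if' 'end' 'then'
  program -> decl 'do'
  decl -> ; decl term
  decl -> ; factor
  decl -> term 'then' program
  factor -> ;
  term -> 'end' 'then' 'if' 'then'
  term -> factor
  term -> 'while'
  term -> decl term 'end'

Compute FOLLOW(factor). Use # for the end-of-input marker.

In decl -> ; factor: factor is at the end, add FOLLOW(decl) = { 'do', 'end', 'while', ; }.
In term -> factor: factor is at the end, add FOLLOW(term) = { 'do', 'end', 'then', 'while', ; }.
Union: FOLLOW(factor) = { 'do', 'end', 'then', 'while', ; }.

{ 'do', 'end', 'then', 'while', ; }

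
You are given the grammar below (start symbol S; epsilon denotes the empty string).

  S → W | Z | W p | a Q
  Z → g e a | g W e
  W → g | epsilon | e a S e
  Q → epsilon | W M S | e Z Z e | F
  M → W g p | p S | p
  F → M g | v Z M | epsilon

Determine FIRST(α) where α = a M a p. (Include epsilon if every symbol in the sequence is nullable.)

a is a terminal; add {a} and stop.

{ a }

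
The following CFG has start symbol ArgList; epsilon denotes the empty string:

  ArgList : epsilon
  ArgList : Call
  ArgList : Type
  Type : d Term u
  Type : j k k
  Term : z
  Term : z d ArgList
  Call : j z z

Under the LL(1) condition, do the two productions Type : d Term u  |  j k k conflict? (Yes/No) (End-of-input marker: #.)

No

FIRST(d Term u) = { d } and FIRST(j k k) = { j }.
The FIRST sets are disjoint and neither alternative is nullable — no conflict.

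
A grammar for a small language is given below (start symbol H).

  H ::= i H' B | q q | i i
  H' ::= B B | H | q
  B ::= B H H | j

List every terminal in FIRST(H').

From H' ::= B B: add FIRST(B) = { j }.
From H' ::= H: add FIRST(H) = { i, q }.
H' ::= q contributes {q}.
Union: FIRST(H') = { i, j, q }.

{ i, j, q }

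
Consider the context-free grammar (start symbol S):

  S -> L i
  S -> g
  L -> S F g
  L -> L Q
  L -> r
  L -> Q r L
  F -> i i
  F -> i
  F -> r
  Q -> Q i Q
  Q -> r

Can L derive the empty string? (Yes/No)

No

No nonterminal in this grammar is nullable.
No production of L has an RHS whose symbols are all nullable, so L is not nullable.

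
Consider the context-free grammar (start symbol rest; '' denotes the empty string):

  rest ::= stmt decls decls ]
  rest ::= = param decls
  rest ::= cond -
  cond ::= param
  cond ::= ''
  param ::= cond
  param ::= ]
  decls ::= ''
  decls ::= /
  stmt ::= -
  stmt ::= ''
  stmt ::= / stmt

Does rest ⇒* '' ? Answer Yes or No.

Nullable nonterminals: cond, decls, param, stmt.
No production of rest has an RHS whose symbols are all nullable, so rest is not nullable.

No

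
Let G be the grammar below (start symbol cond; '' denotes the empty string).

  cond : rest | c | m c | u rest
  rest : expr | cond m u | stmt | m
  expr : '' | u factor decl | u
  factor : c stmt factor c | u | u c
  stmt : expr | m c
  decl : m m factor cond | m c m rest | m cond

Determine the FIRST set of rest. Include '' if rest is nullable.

From rest : expr: add FIRST(expr) = { u, '' } (including '' since expr is nullable).
From rest : cond m u: cond nullable, take FIRST(cond) ∪ {m} = { c, m, u }.
From rest : stmt: add FIRST(stmt) = { m, u, '' } (including '' since stmt is nullable).
rest : m contributes {m}.
Union: FIRST(rest) = { c, m, u, '' }.

{ c, m, u, '' }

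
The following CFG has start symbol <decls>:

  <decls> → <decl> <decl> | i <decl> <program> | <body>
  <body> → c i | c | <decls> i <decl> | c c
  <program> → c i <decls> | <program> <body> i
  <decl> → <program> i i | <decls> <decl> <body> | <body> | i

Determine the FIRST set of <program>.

{ c }

<program> → c i <decls> contributes {c}.
From <program> → <program> <body> i: add FIRST(<program>) = { c }.
Union: FIRST(<program>) = { c }.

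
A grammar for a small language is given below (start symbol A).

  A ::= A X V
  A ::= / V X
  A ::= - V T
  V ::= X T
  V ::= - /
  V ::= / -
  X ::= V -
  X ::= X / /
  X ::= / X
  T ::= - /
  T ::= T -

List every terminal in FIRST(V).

{ -, / }

From V ::= X T: add FIRST(X) = { -, / }.
V ::= - / contributes {-}.
V ::= / - contributes {/}.
Union: FIRST(V) = { -, / }.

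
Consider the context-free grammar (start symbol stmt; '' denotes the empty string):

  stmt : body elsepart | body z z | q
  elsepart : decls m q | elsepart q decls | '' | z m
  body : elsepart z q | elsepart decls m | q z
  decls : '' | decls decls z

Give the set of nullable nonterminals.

{ decls, elsepart }

Directly nullable (have an ''-production): elsepart, decls.
No other nonterminal has a production whose RHS symbols are all nullable.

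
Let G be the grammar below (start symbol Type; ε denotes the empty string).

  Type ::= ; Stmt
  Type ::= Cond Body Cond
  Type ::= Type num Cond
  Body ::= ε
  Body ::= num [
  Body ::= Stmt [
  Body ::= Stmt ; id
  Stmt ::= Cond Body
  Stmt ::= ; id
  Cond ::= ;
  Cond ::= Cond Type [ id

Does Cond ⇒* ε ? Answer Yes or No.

Nullable nonterminals: Body.
No production of Cond has an RHS whose symbols are all nullable, so Cond is not nullable.

No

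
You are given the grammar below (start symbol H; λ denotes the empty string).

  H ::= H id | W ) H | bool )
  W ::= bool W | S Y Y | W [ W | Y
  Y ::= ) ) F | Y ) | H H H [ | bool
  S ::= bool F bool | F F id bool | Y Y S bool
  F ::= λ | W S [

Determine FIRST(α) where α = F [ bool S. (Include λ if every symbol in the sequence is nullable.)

{ ), [, bool, id }

Add FIRST(F)\{λ} = { ), bool, id }; F is nullable, continue.
[ is a terminal; add {[} and stop.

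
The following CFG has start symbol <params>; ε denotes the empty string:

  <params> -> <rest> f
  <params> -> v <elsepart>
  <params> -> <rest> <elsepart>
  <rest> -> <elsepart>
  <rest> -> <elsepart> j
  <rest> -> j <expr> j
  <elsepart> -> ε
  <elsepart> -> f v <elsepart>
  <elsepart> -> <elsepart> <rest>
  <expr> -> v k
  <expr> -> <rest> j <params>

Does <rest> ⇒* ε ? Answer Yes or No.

<rest> -> <elsepart> and each of <elsepart> is nullable, so <rest> ⇒* ε.

Yes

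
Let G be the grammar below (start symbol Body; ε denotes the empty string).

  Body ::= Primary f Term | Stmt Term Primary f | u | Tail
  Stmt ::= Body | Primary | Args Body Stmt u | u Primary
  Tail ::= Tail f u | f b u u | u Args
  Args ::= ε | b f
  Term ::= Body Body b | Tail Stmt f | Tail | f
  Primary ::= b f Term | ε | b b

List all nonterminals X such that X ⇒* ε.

{ Args, Primary, Stmt }

Directly nullable (have an ε-production): Args, Primary.
Stmt ::= Primary with every symbol nullable, so Stmt is nullable.
No other nonterminal has a production whose RHS symbols are all nullable.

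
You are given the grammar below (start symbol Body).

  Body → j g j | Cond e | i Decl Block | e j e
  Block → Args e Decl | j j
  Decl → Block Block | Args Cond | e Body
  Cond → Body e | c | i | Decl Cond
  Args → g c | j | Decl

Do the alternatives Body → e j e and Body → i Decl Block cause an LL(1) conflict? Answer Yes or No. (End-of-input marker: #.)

FIRST(e j e) = { e } and FIRST(i Decl Block) = { i }.
The FIRST sets are disjoint and neither alternative is nullable — no conflict.

No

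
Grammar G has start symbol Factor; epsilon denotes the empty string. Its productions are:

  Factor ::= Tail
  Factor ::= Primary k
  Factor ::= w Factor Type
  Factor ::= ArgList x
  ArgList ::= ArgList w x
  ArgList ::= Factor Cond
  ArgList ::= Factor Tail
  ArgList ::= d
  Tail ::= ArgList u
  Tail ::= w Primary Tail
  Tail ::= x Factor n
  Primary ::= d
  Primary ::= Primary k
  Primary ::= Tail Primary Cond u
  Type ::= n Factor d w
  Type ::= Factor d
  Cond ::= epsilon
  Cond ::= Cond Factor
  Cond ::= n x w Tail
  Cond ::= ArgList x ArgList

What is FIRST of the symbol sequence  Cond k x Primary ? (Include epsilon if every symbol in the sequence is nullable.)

Add FIRST(Cond)\{epsilon} = { d, n, w, x }; Cond is nullable, continue.
k is a terminal; add {k} and stop.

{ d, k, n, w, x }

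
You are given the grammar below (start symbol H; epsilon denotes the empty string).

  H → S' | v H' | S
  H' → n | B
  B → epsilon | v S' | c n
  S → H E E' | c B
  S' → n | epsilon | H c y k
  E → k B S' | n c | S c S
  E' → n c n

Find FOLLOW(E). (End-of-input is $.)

In S → H E E': add FIRST(E') = { n }.
Union: FOLLOW(E) = { n }.

{ n }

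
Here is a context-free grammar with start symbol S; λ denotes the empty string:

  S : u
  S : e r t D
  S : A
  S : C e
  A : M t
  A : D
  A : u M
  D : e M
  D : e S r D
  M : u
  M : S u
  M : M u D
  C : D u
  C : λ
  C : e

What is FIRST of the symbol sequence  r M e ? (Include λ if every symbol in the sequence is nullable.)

r is a terminal; add {r} and stop.

{ r }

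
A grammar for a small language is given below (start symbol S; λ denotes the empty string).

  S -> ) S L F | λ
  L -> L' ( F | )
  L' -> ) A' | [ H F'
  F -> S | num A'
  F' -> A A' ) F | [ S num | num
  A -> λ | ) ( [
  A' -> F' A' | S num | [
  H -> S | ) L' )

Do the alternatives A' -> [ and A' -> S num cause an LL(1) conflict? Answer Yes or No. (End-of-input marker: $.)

No

FIRST([) = { [ } and FIRST(S num) = { ), num }.
The FIRST sets are disjoint and neither alternative is nullable — no conflict.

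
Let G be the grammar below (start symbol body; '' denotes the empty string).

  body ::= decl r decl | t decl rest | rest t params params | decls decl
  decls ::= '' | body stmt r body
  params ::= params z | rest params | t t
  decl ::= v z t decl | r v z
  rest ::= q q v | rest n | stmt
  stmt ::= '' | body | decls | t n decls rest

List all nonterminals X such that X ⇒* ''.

{ decls, rest, stmt }

Directly nullable (have an ''-production): decls, stmt.
rest ::= stmt with every symbol nullable, so rest is nullable.
No other nonterminal has a production whose RHS symbols are all nullable.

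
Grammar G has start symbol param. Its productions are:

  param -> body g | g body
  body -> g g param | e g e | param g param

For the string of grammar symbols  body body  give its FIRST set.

{ e, g }

Add FIRST(body) = { e, g }; body is not nullable, stop.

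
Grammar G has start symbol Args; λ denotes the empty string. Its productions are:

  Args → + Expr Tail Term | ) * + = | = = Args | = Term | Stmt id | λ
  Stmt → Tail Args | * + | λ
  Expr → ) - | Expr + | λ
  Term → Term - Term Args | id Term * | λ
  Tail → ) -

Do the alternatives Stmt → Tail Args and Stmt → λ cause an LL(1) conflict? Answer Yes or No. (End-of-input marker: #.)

No

FIRST(Tail Args) = { ) } and FIRST(λ) = { λ }.
The second is nullable but FOLLOW(Stmt) = { id } is disjoint from FIRST of the first.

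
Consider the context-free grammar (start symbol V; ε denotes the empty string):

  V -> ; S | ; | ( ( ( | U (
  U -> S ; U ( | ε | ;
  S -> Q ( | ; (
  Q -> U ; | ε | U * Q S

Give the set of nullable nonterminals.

Directly nullable (have an ε-production): U, Q.
No other nonterminal has a production whose RHS symbols are all nullable.

{ Q, U }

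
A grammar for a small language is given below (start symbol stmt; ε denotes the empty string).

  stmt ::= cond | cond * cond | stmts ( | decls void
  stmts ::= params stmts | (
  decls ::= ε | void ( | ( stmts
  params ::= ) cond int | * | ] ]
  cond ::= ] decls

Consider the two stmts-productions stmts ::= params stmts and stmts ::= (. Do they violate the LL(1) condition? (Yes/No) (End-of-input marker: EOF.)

FIRST(params stmts) = { ), *, ] } and FIRST(() = { ( }.
The FIRST sets are disjoint and neither alternative is nullable — no conflict.

No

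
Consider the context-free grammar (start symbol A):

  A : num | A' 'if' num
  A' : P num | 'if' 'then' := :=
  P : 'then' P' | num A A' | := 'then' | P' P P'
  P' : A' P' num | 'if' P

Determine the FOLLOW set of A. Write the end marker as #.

{ #, 'if', 'then', :=, num }

A is the start symbol, so # ∈ FOLLOW(A).
In P : num A A': add FIRST(A') = { 'if', 'then', :=, num }.
Union: FOLLOW(A) = { #, 'if', 'then', :=, num }.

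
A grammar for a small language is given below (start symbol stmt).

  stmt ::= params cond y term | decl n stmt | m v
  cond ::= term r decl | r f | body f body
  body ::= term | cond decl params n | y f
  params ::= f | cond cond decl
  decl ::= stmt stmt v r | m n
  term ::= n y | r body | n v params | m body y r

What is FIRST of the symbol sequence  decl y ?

Add FIRST(decl) = { f, m, n, r, y }; decl is not nullable, stop.

{ f, m, n, r, y }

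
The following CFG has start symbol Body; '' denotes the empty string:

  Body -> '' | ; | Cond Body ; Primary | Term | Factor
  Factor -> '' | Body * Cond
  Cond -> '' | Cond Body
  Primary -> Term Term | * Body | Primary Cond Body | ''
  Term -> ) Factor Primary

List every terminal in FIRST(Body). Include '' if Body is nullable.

{ ), *, ;, '' }

Body -> '' contributes ''.
Body -> ; contributes {;}.
From Body -> Cond Body ; Primary: Cond, Body nullable, take FIRST(Cond) ∪ FIRST(Body) ∪ {;} = { ), *, ; }.
From Body -> Term: add FIRST(Term) = { ) }.
From Body -> Factor: add FIRST(Factor) = { ), *, ;, '' } (including '' since Factor is nullable).
Union: FIRST(Body) = { ), *, ;, '' }.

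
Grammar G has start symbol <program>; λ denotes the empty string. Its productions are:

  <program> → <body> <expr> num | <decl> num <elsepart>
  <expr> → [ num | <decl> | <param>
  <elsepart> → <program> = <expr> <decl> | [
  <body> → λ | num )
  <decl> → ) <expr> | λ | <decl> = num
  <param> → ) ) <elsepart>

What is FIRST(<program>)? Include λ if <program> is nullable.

{ ), =, [, num }

From <program> → <body> <expr> num: <body>, <expr> nullable, take FIRST(<body>) ∪ FIRST(<expr>) ∪ {num} = { ), =, [, num }.
From <program> → <decl> num <elsepart>: <decl> nullable, take FIRST(<decl>) ∪ {num} = { ), =, num }.
Union: FIRST(<program>) = { ), =, [, num }.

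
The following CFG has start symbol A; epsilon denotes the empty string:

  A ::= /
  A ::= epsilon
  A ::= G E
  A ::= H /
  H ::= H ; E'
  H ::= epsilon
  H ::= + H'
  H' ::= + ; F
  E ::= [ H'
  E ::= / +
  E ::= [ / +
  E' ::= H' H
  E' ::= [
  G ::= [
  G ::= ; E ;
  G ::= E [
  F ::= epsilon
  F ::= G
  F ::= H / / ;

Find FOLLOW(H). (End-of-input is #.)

In A ::= H /: add FIRST(/) = { / }.
In H ::= H ; E': add FIRST(; E') = { ; }.
In E' ::= H' H: H is at the end, add FOLLOW(E') = { /, ; }.
In F ::= H / / ;: add FIRST(/ / ;) = { / }.
Union: FOLLOW(H) = { /, ; }.

{ /, ; }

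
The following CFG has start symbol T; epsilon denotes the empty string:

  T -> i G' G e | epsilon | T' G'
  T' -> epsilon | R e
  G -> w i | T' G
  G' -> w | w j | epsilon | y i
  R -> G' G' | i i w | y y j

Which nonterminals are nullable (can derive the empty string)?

Directly nullable (have an epsilon-production): T, T', G'.
R -> G' G' with every symbol nullable, so R is nullable.
No other nonterminal has a production whose RHS symbols are all nullable.

{ G', R, T, T' }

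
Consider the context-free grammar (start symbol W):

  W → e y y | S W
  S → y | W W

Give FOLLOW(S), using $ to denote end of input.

In W → S W: add FIRST(W) = { e, y }.
Union: FOLLOW(S) = { e, y }.

{ e, y }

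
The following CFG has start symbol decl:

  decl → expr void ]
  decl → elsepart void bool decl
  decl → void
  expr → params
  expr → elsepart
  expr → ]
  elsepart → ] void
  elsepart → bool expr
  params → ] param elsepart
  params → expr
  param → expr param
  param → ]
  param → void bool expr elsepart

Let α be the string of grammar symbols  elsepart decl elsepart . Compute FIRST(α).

Add FIRST(elsepart) = { ], bool }; elsepart is not nullable, stop.

{ ], bool }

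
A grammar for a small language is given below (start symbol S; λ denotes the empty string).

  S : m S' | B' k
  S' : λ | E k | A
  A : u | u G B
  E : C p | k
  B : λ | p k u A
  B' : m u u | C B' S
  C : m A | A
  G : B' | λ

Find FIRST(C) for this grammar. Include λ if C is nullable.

C : m A contributes {m}.
From C : A: add FIRST(A) = { u }.
Union: FIRST(C) = { m, u }.

{ m, u }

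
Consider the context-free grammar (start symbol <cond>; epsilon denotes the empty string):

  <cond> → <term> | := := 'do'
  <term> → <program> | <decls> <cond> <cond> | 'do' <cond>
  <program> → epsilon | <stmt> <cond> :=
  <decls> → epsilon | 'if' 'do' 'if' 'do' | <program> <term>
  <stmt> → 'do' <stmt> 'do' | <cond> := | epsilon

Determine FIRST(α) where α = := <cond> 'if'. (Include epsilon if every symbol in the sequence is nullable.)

{ := }

:= is a terminal; add {:=} and stop.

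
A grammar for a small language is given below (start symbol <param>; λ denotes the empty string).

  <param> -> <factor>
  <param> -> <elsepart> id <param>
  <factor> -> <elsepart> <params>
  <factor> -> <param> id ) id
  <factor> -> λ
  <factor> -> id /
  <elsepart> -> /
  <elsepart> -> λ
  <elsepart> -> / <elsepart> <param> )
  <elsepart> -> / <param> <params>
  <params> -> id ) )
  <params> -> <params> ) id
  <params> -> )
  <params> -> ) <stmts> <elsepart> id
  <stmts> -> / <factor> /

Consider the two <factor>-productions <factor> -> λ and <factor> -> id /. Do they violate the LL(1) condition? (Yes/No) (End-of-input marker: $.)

Yes

FIRST(λ) = { λ } and FIRST(id /) = { id }.
The first alternative is nullable and FOLLOW(<factor>) = { $, ), /, id } shares id with FIRST of the second — conflict.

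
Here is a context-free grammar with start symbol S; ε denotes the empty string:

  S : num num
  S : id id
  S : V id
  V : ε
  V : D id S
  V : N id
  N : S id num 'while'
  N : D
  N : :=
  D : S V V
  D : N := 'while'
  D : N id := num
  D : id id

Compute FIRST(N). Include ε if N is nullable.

From N : S id num 'while': add FIRST(S) = { :=, id, num }.
From N : D: add FIRST(D) = { :=, id, num }.
N : := contributes {:=}.
Union: FIRST(N) = { :=, id, num }.

{ :=, id, num }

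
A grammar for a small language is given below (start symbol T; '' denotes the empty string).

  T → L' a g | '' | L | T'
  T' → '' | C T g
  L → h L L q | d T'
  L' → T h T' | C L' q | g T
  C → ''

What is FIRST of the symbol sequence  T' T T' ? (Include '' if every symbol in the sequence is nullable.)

Add FIRST(T')\{''} = { d, g, h }; T' is nullable, continue.
Add FIRST(T)\{''} = { d, g, h }; T is nullable, continue.
Add FIRST(T')\{''} = { d, g, h }; T' is nullable, continue.
Every symbol is nullable, so include ''.

{ d, g, h, '' }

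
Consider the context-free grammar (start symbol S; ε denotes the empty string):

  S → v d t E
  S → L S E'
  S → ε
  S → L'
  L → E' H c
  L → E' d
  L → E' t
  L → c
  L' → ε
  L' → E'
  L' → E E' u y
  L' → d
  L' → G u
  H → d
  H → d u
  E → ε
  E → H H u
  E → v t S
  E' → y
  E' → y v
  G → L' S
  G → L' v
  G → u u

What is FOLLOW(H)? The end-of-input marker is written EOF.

In L → E' H c: add FIRST(c) = { c }.
In E → H H u: add FIRST(H u) = { d }.
In E → H H u: add FIRST(u) = { u }.
Union: FOLLOW(H) = { c, d, u }.

{ c, d, u }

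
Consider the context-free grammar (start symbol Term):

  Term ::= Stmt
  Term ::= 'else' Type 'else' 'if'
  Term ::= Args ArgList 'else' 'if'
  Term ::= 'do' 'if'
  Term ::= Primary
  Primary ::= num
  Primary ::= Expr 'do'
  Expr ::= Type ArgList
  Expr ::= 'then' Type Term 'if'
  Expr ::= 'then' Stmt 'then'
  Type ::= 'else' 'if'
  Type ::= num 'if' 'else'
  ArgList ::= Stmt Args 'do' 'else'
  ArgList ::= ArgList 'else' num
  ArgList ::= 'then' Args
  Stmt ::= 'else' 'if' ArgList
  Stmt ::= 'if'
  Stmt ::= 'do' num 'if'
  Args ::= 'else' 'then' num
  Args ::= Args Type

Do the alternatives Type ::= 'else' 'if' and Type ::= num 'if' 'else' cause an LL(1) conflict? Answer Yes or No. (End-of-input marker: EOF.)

No

FIRST('else' 'if') = { 'else' } and FIRST(num 'if' 'else') = { num }.
The FIRST sets are disjoint and neither alternative is nullable — no conflict.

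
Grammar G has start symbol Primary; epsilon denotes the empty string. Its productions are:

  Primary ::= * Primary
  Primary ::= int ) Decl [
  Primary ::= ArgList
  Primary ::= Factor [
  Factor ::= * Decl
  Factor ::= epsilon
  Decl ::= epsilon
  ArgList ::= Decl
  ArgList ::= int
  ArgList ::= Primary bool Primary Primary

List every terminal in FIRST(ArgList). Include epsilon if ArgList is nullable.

From ArgList ::= Decl: add FIRST(Decl) = { epsilon } (including epsilon since Decl is nullable).
ArgList ::= int contributes {int}.
From ArgList ::= Primary bool Primary Primary: Primary nullable, take FIRST(Primary) ∪ {bool} = { *, [, bool, int }.
Union: FIRST(ArgList) = { *, [, bool, int, epsilon }.

{ *, [, bool, int, epsilon }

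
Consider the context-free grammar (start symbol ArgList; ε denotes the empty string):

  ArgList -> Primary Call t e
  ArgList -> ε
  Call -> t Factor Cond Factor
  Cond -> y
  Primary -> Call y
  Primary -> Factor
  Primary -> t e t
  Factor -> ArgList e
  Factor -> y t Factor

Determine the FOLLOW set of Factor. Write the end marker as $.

{ t, y }

In Call -> t Factor Cond Factor: add FIRST(Cond Factor) = { y }.
In Call -> t Factor Cond Factor: Factor is at the end, add FOLLOW(Call) = { t, y }.
In Primary -> Factor: Factor is at the end, add FOLLOW(Primary) = { t }.
In Factor -> y t Factor: Factor is at the end, add FOLLOW(Factor) = { t, y }.
Union: FOLLOW(Factor) = { t, y }.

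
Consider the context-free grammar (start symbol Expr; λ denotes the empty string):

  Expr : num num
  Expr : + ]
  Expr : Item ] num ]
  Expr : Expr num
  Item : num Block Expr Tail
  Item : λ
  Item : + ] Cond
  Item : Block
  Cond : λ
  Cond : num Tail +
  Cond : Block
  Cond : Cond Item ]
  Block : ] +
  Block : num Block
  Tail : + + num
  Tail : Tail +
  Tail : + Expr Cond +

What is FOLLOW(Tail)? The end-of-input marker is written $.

In Item : num Block Expr Tail: Tail is at the end, add FOLLOW(Item) = { ] }.
In Cond : num Tail +: add FIRST(+) = { + }.
In Tail : Tail +: add FIRST(+) = { + }.
Union: FOLLOW(Tail) = { +, ] }.

{ +, ] }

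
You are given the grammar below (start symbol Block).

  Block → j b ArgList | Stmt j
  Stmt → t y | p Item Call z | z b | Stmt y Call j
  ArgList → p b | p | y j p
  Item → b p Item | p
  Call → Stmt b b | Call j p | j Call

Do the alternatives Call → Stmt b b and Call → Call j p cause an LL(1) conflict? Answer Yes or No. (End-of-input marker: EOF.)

Yes

FIRST(Stmt b b) = { p, t, z } and FIRST(Call j p) = { j, p, t, z }.
Both contain p, so the two alternatives are not disjoint — LL(1) conflict.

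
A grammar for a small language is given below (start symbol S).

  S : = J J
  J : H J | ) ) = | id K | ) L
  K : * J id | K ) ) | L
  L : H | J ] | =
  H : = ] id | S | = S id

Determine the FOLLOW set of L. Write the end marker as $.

In J : ) L: L is at the end, add FOLLOW(J) = { $, ), =, ], id }.
In K : L: L is at the end, add FOLLOW(K) = { $, ), =, ], id }.
Union: FOLLOW(L) = { $, ), =, ], id }.

{ $, ), =, ], id }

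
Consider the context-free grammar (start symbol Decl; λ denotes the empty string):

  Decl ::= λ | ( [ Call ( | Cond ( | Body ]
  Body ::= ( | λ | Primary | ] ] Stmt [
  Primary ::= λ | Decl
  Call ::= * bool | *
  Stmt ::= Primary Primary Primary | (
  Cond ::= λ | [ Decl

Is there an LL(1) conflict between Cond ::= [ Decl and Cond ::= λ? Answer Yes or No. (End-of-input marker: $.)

No

FIRST([ Decl) = { [ } and FIRST(λ) = { λ }.
The second is nullable but FOLLOW(Cond) = { ( } is disjoint from FIRST of the first.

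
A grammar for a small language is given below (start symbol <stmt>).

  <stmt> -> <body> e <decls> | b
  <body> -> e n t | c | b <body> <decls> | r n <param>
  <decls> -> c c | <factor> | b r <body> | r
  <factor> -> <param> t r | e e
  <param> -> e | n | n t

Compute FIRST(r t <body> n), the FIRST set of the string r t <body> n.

r is a terminal; add {r} and stop.

{ r }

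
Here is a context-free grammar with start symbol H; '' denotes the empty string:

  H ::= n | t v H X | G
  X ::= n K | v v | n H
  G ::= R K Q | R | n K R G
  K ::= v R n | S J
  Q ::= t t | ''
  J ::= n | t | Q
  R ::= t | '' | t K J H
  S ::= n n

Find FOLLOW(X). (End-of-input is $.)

In H ::= t v H X: X is at the end, add FOLLOW(H) = { $, n, t, v }.
Union: FOLLOW(X) = { $, n, t, v }.

{ $, n, t, v }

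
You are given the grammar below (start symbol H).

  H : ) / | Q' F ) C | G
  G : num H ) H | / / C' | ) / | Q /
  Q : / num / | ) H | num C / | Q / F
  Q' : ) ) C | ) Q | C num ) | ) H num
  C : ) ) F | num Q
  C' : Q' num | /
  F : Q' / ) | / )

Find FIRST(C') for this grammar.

{ ), /, num }

From C' : Q' num: add FIRST(Q') = { ), num }.
C' : / contributes {/}.
Union: FIRST(C') = { ), /, num }.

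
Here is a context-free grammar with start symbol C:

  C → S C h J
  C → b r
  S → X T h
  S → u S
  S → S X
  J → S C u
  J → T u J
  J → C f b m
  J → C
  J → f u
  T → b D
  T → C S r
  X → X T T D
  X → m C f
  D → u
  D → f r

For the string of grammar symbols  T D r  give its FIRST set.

{ b, m, u }

Add FIRST(T) = { b, m, u }; T is not nullable, stop.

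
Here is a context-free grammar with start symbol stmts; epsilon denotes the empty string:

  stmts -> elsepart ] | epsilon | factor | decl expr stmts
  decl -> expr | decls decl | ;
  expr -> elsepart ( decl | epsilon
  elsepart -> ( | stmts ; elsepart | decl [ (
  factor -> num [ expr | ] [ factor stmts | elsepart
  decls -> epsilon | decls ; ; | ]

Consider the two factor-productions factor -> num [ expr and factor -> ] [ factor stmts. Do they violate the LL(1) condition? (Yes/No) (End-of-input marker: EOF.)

FIRST(num [ expr) = { num } and FIRST(] [ factor stmts) = { ] }.
The FIRST sets are disjoint and neither alternative is nullable — no conflict.

No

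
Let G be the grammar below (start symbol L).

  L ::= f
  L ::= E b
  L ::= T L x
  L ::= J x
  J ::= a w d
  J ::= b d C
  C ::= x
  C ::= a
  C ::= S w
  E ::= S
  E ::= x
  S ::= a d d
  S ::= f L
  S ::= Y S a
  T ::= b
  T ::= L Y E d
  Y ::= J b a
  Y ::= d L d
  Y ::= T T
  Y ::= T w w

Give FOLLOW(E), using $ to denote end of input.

In L ::= E b: add FIRST(b) = { b }.
In T ::= L Y E d: add FIRST(d) = { d }.
Union: FOLLOW(E) = { b, d }.

{ b, d }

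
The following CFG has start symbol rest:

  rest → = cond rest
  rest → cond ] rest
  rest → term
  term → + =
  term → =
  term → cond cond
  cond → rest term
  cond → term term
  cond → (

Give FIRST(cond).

From cond → rest term: add FIRST(rest) = { (, +, = }.
From cond → term term: add FIRST(term) = { (, +, = }.
cond → ( contributes {(}.
Union: FIRST(cond) = { (, +, = }.

{ (, +, = }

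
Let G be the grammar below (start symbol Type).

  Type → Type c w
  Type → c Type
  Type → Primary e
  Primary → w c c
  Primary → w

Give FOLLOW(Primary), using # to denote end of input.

{ e }

In Type → Primary e: add FIRST(e) = { e }.
Union: FOLLOW(Primary) = { e }.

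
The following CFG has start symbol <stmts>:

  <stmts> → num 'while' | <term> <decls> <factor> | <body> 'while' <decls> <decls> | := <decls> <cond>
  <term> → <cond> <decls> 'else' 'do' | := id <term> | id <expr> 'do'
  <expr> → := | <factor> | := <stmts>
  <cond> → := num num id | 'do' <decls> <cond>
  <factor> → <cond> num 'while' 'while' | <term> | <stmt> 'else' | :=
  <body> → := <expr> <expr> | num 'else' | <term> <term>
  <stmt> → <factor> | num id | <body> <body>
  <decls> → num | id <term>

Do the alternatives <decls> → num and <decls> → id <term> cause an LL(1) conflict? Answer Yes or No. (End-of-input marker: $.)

No

FIRST(num) = { num } and FIRST(id <term>) = { id }.
The FIRST sets are disjoint and neither alternative is nullable — no conflict.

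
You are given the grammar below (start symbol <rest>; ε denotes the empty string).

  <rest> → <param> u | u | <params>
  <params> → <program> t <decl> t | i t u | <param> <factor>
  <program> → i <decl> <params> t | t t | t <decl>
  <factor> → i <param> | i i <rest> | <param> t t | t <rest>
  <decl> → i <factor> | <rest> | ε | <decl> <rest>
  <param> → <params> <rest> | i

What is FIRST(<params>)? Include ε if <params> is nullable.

From <params> → <program> t <decl> t: add FIRST(<program>) = { i, t }.
<params> → i t u contributes {i}.
From <params> → <param> <factor>: add FIRST(<param>) = { i, t }.
Union: FIRST(<params>) = { i, t }.

{ i, t }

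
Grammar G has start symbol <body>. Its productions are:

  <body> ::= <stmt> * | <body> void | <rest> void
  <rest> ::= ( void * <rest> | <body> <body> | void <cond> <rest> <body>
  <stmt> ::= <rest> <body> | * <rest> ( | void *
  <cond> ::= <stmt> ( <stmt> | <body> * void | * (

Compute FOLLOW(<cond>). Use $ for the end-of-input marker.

{ (, *, void }

In <rest> ::= void <cond> <rest> <body>: add FIRST(<rest> <body>) = { (, *, void }.
Union: FOLLOW(<cond>) = { (, *, void }.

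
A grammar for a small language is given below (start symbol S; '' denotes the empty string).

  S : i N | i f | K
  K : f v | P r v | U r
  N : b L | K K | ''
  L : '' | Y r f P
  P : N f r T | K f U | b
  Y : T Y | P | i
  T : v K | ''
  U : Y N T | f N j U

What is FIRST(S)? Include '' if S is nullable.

{ b, f, i, v }

S : i N contributes {i}.
S : i f contributes {i}.
From S : K: add FIRST(K) = { b, f, i, v }.
Union: FIRST(S) = { b, f, i, v }.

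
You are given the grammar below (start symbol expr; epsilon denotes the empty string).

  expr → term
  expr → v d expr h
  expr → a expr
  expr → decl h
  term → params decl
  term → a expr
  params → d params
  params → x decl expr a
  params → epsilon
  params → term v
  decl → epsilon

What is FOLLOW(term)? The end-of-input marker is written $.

In expr → term: term is at the end, add FOLLOW(expr) = { $, a, h, v }.
In params → term v: add FIRST(v) = { v }.
Union: FOLLOW(term) = { $, a, h, v }.

{ $, a, h, v }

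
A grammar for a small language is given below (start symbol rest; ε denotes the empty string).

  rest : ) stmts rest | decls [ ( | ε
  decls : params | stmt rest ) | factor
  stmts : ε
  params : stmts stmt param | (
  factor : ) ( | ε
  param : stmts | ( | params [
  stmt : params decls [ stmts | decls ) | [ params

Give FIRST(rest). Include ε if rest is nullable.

rest : ) stmts rest contributes {)}.
From rest : decls [ (: decls nullable, take FIRST(decls) ∪ {[} = { (, ), [ }.
rest : ε contributes ε.
Union: FIRST(rest) = { (, ), [, ε }.

{ (, ), [, ε }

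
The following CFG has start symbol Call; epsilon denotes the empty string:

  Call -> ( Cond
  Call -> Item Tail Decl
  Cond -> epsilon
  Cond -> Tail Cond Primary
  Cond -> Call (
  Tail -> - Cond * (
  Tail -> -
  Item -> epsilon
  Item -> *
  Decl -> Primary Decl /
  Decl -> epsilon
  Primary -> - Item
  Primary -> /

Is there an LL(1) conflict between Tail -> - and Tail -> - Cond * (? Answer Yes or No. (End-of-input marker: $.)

FIRST(-) = { - } and FIRST(- Cond * () = { - }.
Both contain -, so the two alternatives are not disjoint — LL(1) conflict.

Yes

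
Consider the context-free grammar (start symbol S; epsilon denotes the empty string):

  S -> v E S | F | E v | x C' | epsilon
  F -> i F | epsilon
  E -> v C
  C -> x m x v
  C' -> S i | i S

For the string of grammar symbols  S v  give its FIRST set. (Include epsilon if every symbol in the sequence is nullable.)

Add FIRST(S)\{epsilon} = { i, v, x }; S is nullable, continue.
v is a terminal; add {v} and stop.

{ i, v, x }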